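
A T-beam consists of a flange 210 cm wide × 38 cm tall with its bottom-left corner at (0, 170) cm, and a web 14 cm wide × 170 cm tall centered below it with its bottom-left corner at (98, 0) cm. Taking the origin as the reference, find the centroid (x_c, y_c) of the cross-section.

x_c = 105.00 cm, y_c = 165.11 cm

Part | A | x̄ᵢ | ȳᵢ | A·x̄ᵢ | A·ȳᵢ
web | 2380.00 | 105.00 | 85.00 | 249900.00 | 202300.00
flange | 7980.00 | 105.00 | 189.00 | 837900.00 | 1508220.00
Σ | 10360.00 |  |  | 1087800.00 | 1710520.00
x_c = 1087800.00 / 10360.00 = 105.00 cm
y_c = 1710520.00 / 10360.00 = 165.11 cm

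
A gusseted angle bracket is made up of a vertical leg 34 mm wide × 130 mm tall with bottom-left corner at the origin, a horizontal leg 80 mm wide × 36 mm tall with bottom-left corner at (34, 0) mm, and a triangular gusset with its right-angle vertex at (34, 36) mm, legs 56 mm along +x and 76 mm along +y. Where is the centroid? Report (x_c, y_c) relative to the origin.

vertical leg: A = 34 × 130 = 4420.00, centroid at (17.00, 65.00).
horizontal leg: A = 80 × 36 = 2880.00, centroid at (74.00, 18.00).
gusset: A = ½·56·76 = 2128.00, centroid at (52.67, 61.33).
ΣA = 9428.00 mm², ΣAx_c = 400334.67 mm³, ΣAy_c = 469657.33 mm³.
x_c = 400334.67/9428.00 = 42.46 mm; y_c = 469657.33/9428.00 = 49.82 mm.

x_c = 42.46 mm, y_c = 49.82 mm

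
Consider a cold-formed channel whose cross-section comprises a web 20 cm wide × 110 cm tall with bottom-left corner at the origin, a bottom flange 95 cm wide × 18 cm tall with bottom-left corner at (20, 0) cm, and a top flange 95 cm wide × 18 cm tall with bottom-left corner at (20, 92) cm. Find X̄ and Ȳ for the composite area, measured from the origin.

X̄ = 44.99 cm, Ȳ = 55.00 cm

Part | A | x̄ᵢ | ȳᵢ | A·x̄ᵢ | A·ȳᵢ
web | 2200.00 | 10.00 | 55.00 | 22000.00 | 121000.00
bottom flange | 1710.00 | 67.50 | 9.00 | 115425.00 | 15390.00
top flange | 1710.00 | 67.50 | 101.00 | 115425.00 | 172710.00
Σ | 5620.00 |  |  | 252850.00 | 309100.00
X̄ = 252850.00 / 5620.00 = 44.99 cm
Ȳ = 309100.00 / 5620.00 = 55.00 cm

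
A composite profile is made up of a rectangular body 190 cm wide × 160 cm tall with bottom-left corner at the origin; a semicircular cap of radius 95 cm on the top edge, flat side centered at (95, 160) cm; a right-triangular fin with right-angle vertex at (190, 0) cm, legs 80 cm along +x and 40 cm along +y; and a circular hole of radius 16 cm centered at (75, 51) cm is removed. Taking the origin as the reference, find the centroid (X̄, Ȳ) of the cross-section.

X̄ = 99.64 cm, Ȳ = 115.76 cm

rectangular body: A = 190 × 160 = 30400.00, centroid at (95.00, 80.00).
semicircular top: A = ½π·95² = 14176.44, centroid at (95.00, 200.32).
triangular fin: A = ½·80·40 = 1600.00, centroid at (216.67, 13.33).
hole: A = −π·16² = -804.25, centroid at (75.00, 51.00).
ΣA = 45372.19 cm², ΣAX̄ = 4521109.59 cm³, ΣAȲ = 5252129.93 cm³.
X̄ = 4521109.59/45372.19 = 99.64 cm; Ȳ = 5252129.93/45372.19 = 115.76 cm.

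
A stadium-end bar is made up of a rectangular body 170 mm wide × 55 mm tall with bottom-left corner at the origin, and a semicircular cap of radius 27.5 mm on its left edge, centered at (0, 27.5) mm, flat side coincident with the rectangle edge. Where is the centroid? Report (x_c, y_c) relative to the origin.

Part | A | x̄ᵢ | ȳᵢ | A·x̄ᵢ | A·ȳᵢ
rectangular body | 9350.00 | 85.00 | 27.50 | 794750.00 | 257125.00
semicircular end | 1187.91 | -11.67 | 27.50 | -13864.58 | 32667.65
Σ | 10537.91 |  |  | 780885.42 | 289792.65
x_c = 780885.42 / 10537.91 = 74.10 mm
y_c = 289792.65 / 10537.91 = 27.50 mm

x_c = 74.10 mm, y_c = 27.50 mm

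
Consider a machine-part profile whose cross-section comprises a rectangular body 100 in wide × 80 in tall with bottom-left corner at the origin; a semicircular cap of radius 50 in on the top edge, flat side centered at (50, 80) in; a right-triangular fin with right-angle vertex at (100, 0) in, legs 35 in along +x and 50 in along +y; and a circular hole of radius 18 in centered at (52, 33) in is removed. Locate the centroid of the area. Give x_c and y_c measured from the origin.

x_c = 54.41 in, y_c = 59.27 in

rectangular body: A = 100 × 80 = 8000.00, centroid at (50.00, 40.00).
semicircular top: A = ½π·50² = 3926.99, centroid at (50.00, 101.22).
triangular fin: A = ½·35·50 = 875.00, centroid at (111.67, 16.67).
hole: A = −π·18² = -1017.88, centroid at (52.00, 33.00).
ΣA = 11784.11 in², ΣAx_c = 641128.32 in³, ΣAy_c = 698486.02 in³.
x_c = 641128.32/11784.11 = 54.41 in; y_c = 698486.02/11784.11 = 59.27 in.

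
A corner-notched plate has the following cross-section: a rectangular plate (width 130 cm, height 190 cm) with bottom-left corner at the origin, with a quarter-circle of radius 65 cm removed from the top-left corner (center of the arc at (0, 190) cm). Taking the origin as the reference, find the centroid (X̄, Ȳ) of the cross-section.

X̄ = 70.81 cm, Ȳ = 84.54 cm

plate: A = 130 × 190 = 24700.00, centroid at (65.00, 95.00).
removed quarter-circle: A = −¼π·65² = -3318.31, centroid at (27.59, 162.41).
ΣA = 21381.69 cm²
ΣAX̄ = (24700.00)(65.00) + (-3318.31)(27.59) = 1513958.33 cm³
ΣAȲ = (24700.00)(95.00) + (-3318.31)(162.41) = 1807563.29 cm³
X̄ = 1513958.33 / 21381.69 = 70.81 cm
Ȳ = 1807563.29 / 21381.69 = 84.54 cm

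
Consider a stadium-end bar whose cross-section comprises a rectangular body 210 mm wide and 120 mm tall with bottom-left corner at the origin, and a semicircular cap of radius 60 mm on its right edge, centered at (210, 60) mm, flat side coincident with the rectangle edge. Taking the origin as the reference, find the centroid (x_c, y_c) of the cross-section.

Part | A | x̄ᵢ | ȳᵢ | A·x̄ᵢ | A·ȳᵢ
rectangular body | 25200.00 | 105.00 | 60.00 | 2646000.00 | 1512000.00
semicircular end | 5654.87 | 235.46 | 60.00 | 1331522.02 | 339292.01
Σ | 30854.87 |  |  | 3977522.02 | 1851292.01
x_c = 3977522.02 / 30854.87 = 128.91 mm
y_c = 1851292.01 / 30854.87 = 60.00 mm

x_c = 128.91 mm, y_c = 60.00 mm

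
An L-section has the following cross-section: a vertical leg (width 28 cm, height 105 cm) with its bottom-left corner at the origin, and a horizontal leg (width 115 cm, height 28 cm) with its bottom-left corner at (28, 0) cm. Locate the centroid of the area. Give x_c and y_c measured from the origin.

x_c = 51.38 cm, y_c = 32.38 cm

vertical leg: A = 28 × 105 = 2940.00, centroid at (14.00, 52.50).
horizontal leg: A = 115 × 28 = 3220.00, centroid at (85.50, 14.00).
ΣA = 6160.00 cm², ΣAx_c = 316470.00 cm³, ΣAy_c = 199430.00 cm³.
x_c = 316470.00/6160.00 = 51.38 cm; y_c = 199430.00/6160.00 = 32.38 cm.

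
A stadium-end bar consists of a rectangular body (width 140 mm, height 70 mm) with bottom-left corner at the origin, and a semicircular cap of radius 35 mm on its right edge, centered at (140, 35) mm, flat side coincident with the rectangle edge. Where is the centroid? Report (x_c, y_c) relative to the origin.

Part | A | x̄ᵢ | ȳᵢ | A·x̄ᵢ | A·ȳᵢ
rectangular body | 9800.00 | 70.00 | 35.00 | 686000.00 | 343000.00
semicircular end | 1924.23 | 154.85 | 35.00 | 297974.90 | 67347.89
Σ | 11724.23 |  |  | 983974.90 | 410347.89
x_c = 983974.90 / 11724.23 = 83.93 mm
y_c = 410347.89 / 11724.23 = 35.00 mm

x_c = 83.93 mm, y_c = 35.00 mm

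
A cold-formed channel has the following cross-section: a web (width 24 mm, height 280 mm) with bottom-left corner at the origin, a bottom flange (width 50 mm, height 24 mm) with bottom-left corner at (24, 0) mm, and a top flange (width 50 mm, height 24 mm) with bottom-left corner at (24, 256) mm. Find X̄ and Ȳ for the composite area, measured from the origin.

Part | A | x̄ᵢ | ȳᵢ | A·x̄ᵢ | A·ȳᵢ
web | 6720.00 | 12.00 | 140.00 | 80640.00 | 940800.00
bottom flange | 1200.00 | 49.00 | 12.00 | 58800.00 | 14400.00
top flange | 1200.00 | 49.00 | 268.00 | 58800.00 | 321600.00
Σ | 9120.00 |  |  | 198240.00 | 1276800.00
X̄ = 198240.00 / 9120.00 = 21.74 mm
Ȳ = 1276800.00 / 9120.00 = 140.00 mm

X̄ = 21.74 mm, Ȳ = 140.00 mm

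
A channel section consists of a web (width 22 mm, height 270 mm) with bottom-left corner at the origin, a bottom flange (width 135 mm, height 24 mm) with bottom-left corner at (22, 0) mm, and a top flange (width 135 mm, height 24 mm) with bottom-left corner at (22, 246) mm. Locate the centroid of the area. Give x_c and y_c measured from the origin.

web: A = 22 × 270 = 5940.00, centroid at (11.00, 135.00).
bottom flange: A = 135 × 24 = 3240.00, centroid at (89.50, 12.00).
top flange: A = 135 × 24 = 3240.00, centroid at (89.50, 258.00).
ΣA = 12420.00 mm²
ΣAx_c = (5940.00)(11.00) + (3240.00)(89.50) + (3240.00)(89.50) = 645300.00 mm³
ΣAy_c = (5940.00)(135.00) + (3240.00)(12.00) + (3240.00)(258.00) = 1676700.00 mm³
x_c = 645300.00 / 12420.00 = 51.96 mm
y_c = 1676700.00 / 12420.00 = 135.00 mm

x_c = 51.96 mm, y_c = 135.00 mm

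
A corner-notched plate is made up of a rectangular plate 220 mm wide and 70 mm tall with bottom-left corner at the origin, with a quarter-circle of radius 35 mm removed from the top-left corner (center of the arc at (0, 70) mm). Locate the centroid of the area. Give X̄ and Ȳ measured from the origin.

plate: A = 220 × 70 = 15400.00, centroid at (110.00, 35.00).
removed quarter-circle: A = −¼π·35² = -962.11, centroid at (14.85, 55.15).
ΣA = 14437.89 mm²
ΣAX̄ = (15400.00)(110.00) + (-962.11)(14.85) = 1679708.33 mm³
ΣAȲ = (15400.00)(35.00) + (-962.11)(55.15) = 485943.77 mm³
X̄ = 1679708.33 / 14437.89 = 116.34 mm
Ȳ = 485943.77 / 14437.89 = 33.66 mm

X̄ = 116.34 mm, Ȳ = 33.66 mm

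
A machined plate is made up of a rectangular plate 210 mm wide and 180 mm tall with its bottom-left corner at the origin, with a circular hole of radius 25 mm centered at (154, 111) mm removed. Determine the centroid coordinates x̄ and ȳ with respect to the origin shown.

plate: A = 210 × 180 = 37800.00, centroid at (105.00, 90.00).
hole: A = −π·25² = -1963.50, centroid at (154.00, 111.00).
ΣA = 35836.50 mm²
ΣAx̄ = (37800.00)(105.00) + (-1963.50)(154.00) = 3666621.71 mm³
ΣAȳ = (37800.00)(90.00) + (-1963.50)(111.00) = 3184052.01 mm³
x̄ = 3666621.71 / 35836.50 = 102.32 mm
ȳ = 3184052.01 / 35836.50 = 88.85 mm

x̄ = 102.32 mm, ȳ = 88.85 mm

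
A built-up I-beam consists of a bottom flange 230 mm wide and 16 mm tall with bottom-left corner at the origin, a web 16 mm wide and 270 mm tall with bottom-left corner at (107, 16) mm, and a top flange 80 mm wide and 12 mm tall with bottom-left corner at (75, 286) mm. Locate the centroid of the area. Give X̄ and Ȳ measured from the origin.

Part | A | x̄ᵢ | ȳᵢ | A·x̄ᵢ | A·ȳᵢ
bottom flange | 3680.00 | 115.00 | 8.00 | 423200.00 | 29440.00
web | 4320.00 | 115.00 | 151.00 | 496800.00 | 652320.00
top flange | 960.00 | 115.00 | 292.00 | 110400.00 | 280320.00
Σ | 8960.00 |  |  | 1030400.00 | 962080.00
X̄ = 1030400.00 / 8960.00 = 115.00 mm
Ȳ = 962080.00 / 8960.00 = 107.38 mm

X̄ = 115.00 mm, Ȳ = 107.38 mm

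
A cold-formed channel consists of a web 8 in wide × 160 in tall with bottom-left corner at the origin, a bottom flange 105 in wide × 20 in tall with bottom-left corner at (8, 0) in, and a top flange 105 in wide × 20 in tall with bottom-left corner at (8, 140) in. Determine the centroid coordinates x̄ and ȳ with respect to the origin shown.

Part | A | x̄ᵢ | ȳᵢ | A·x̄ᵢ | A·ȳᵢ
web | 1280.00 | 4.00 | 80.00 | 5120.00 | 102400.00
bottom flange | 2100.00 | 60.50 | 10.00 | 127050.00 | 21000.00
top flange | 2100.00 | 60.50 | 150.00 | 127050.00 | 315000.00
Σ | 5480.00 |  |  | 259220.00 | 438400.00
x̄ = 259220.00 / 5480.00 = 47.30 in
ȳ = 438400.00 / 5480.00 = 80.00 in

x̄ = 47.30 in, ȳ = 80.00 in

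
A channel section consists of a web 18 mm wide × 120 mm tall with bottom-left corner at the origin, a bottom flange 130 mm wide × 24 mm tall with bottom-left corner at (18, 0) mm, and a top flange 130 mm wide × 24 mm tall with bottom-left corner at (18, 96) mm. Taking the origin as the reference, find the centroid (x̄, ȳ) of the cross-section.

web: A = 18 × 120 = 2160.00, centroid at (9.00, 60.00).
bottom flange: A = 130 × 24 = 3120.00, centroid at (83.00, 12.00).
top flange: A = 130 × 24 = 3120.00, centroid at (83.00, 108.00).
ΣA = 8400.00 mm²
ΣAx̄ = (2160.00)(9.00) + (3120.00)(83.00) + (3120.00)(83.00) = 537360.00 mm³
ΣAȳ = (2160.00)(60.00) + (3120.00)(12.00) + (3120.00)(108.00) = 504000.00 mm³
x̄ = 537360.00 / 8400.00 = 63.97 mm
ȳ = 504000.00 / 8400.00 = 60.00 mm

x̄ = 63.97 mm, ȳ = 60.00 mm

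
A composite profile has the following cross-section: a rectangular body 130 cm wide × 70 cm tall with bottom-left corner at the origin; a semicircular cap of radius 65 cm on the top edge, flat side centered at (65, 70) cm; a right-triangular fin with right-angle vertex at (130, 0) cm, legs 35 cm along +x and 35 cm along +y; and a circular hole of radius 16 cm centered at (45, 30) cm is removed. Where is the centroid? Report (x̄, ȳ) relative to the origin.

x̄ = 69.06 cm, ȳ = 61.06 cm

rectangular body: A = 130 × 70 = 9100.00, centroid at (65.00, 35.00).
semicircular top: A = ½π·65² = 6636.61, centroid at (65.00, 97.59).
triangular fin: A = ½·35·35 = 612.50, centroid at (141.67, 11.67).
hole: A = −π·16² = -804.25, centroid at (45.00, 30.00).
ΣA = 15544.87 cm², ΣAx̄ = 1073459.63 cm³, ΣAȳ = 949164.75 cm³.
x̄ = 1073459.63/15544.87 = 69.06 cm; ȳ = 949164.75/15544.87 = 61.06 cm.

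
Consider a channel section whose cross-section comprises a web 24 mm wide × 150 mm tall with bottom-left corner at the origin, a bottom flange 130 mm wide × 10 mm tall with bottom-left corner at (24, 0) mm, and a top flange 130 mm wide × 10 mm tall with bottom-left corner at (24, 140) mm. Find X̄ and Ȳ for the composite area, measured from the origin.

web: A = 24 × 150 = 3600.00, centroid at (12.00, 75.00).
bottom flange: A = 130 × 10 = 1300.00, centroid at (89.00, 5.00).
top flange: A = 130 × 10 = 1300.00, centroid at (89.00, 145.00).
ΣA = 6200.00 mm², ΣAX̄ = 274600.00 mm³, ΣAȲ = 465000.00 mm³.
X̄ = 274600.00/6200.00 = 44.29 mm; Ȳ = 465000.00/6200.00 = 75.00 mm.

X̄ = 44.29 mm, Ȳ = 75.00 mm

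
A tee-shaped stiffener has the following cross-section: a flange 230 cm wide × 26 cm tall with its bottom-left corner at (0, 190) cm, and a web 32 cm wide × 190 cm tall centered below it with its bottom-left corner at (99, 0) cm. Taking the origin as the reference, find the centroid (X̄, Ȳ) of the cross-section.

X̄ = 115.00 cm, Ȳ = 148.55 cm

web: A = 32 × 190 = 6080.00, centroid at (115.00, 95.00).
flange: A = 230 × 26 = 5980.00, centroid at (115.00, 203.00).
ΣA = 12060.00 cm², ΣAX̄ = 1386900.00 cm³, ΣAȲ = 1791540.00 cm³.
X̄ = 1386900.00/12060.00 = 115.00 cm; Ȳ = 1791540.00/12060.00 = 148.55 cm.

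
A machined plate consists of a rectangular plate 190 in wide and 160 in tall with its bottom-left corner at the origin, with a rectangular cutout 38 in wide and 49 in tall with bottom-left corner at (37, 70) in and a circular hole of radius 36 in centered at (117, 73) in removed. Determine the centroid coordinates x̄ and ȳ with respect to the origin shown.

x̄ = 94.31 in, ȳ = 80.06 in

Part | A | x̄ᵢ | ȳᵢ | A·x̄ᵢ | A·ȳᵢ
plate | 30400.00 | 95.00 | 80.00 | 2888000.00 | 2432000.00
hole 1 | -1862.00 | 56.00 | 94.50 | -104272.00 | -175959.00
hole 2 | -4071.50 | 117.00 | 73.00 | -476365.98 | -297219.80
Σ | 24466.50 |  |  | 2307362.02 | 1958821.20
x̄ = 2307362.02 / 24466.50 = 94.31 in
ȳ = 1958821.20 / 24466.50 = 80.06 in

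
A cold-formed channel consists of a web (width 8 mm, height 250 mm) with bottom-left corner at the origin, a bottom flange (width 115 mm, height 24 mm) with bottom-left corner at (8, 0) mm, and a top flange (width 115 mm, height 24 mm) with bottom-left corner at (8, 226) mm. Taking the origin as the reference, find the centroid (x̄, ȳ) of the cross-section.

x̄ = 49.14 mm, ȳ = 125.00 mm

web: A = 8 × 250 = 2000.00, centroid at (4.00, 125.00).
bottom flange: A = 115 × 24 = 2760.00, centroid at (65.50, 12.00).
top flange: A = 115 × 24 = 2760.00, centroid at (65.50, 238.00).
ΣA = 7520.00 mm²
ΣAx̄ = (2000.00)(4.00) + (2760.00)(65.50) + (2760.00)(65.50) = 369560.00 mm³
ΣAȳ = (2000.00)(125.00) + (2760.00)(12.00) + (2760.00)(238.00) = 940000.00 mm³
x̄ = 369560.00 / 7520.00 = 49.14 mm
ȳ = 940000.00 / 7520.00 = 125.00 mm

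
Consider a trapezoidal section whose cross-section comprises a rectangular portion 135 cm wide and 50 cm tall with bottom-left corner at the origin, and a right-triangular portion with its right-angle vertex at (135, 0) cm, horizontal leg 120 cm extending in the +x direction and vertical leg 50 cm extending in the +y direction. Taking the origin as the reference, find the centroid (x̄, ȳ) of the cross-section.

x̄ = 100.58 cm, ȳ = 22.44 cm

rectangular portion: A = 135 × 50 = 6750.00, centroid at (67.50, 25.00).
triangular portion: A = ½·120·50 = 3000.00, centroid at (175.00, 16.67).
ΣA = 9750.00 cm², ΣAx̄ = 980625.00 cm³, ΣAȳ = 218750.00 cm³.
x̄ = 980625.00/9750.00 = 100.58 cm; ȳ = 218750.00/9750.00 = 22.44 cm.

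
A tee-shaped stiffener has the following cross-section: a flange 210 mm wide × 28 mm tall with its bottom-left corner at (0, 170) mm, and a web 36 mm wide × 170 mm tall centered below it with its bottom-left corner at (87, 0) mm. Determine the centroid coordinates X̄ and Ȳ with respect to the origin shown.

X̄ = 105.00 mm, Ȳ = 133.51 mm

web: A = 36 × 170 = 6120.00, centroid at (105.00, 85.00).
flange: A = 210 × 28 = 5880.00, centroid at (105.00, 184.00).
ΣA = 12000.00 mm², ΣAX̄ = 1260000.00 mm³, ΣAȲ = 1602120.00 mm³.
X̄ = 1260000.00/12000.00 = 105.00 mm; Ȳ = 1602120.00/12000.00 = 133.51 mm.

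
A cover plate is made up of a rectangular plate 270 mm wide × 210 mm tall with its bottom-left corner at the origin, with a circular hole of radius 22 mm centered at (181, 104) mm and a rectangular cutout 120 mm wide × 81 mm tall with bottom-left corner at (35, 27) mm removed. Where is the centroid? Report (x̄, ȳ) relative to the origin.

x̄ = 142.01 mm, ȳ = 113.05 mm

plate: A = 270 × 210 = 56700.00, centroid at (135.00, 105.00).
hole 1: A = −π·22² = -1520.53, centroid at (181.00, 104.00).
hole 2: A = −(120 × 81) = -9720.00, centroid at (95.00, 67.50).
ΣA = 45459.47 mm²
ΣAx̄ = (56700.00)(135.00) + (-1520.53)(181.00) + (-9720.00)(95.00) = 6455883.92 mm³
ΣAȳ = (56700.00)(105.00) + (-1520.53)(104.00) + (-9720.00)(67.50) = 5139264.79 mm³
x̄ = 6455883.92 / 45459.47 = 142.01 mm
ȳ = 5139264.79 / 45459.47 = 113.05 mm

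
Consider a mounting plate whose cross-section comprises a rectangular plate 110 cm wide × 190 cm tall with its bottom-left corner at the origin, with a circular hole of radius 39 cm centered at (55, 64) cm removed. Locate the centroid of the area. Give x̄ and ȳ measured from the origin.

x̄ = 55.00 cm, ȳ = 104.19 cm

Part | A | x̄ᵢ | ȳᵢ | A·x̄ᵢ | A·ȳᵢ
plate | 20900.00 | 55.00 | 95.00 | 1149500.00 | 1985500.00
hole | -4778.36 | 55.00 | 64.00 | -262809.93 | -305815.20
Σ | 16121.64 |  |  | 886690.07 | 1679684.80
x̄ = 886690.07 / 16121.64 = 55.00 cm
ȳ = 1679684.80 / 16121.64 = 104.19 cm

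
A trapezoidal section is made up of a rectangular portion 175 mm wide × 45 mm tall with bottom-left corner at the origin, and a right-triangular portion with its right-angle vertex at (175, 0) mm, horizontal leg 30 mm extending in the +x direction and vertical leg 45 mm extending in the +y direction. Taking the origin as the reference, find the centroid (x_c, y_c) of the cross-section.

Part | A | x̄ᵢ | ȳᵢ | A·x̄ᵢ | A·ȳᵢ
rectangular portion | 7875.00 | 87.50 | 22.50 | 689062.50 | 177187.50
triangular portion | 675.00 | 185.00 | 15.00 | 124875.00 | 10125.00
Σ | 8550.00 |  |  | 813937.50 | 187312.50
x_c = 813937.50 / 8550.00 = 95.20 mm
y_c = 187312.50 / 8550.00 = 21.91 mm

x_c = 95.20 mm, y_c = 21.91 mm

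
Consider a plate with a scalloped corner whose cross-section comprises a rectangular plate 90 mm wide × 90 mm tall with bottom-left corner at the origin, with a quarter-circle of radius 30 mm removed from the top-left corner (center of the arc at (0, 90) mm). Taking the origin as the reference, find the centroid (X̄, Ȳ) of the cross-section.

X̄ = 48.09 mm, Ȳ = 41.91 mm

plate: A = 90 × 90 = 8100.00, centroid at (45.00, 45.00).
removed quarter-circle: A = −¼π·30² = -706.86, centroid at (12.73, 77.27).
ΣA = 7393.14 mm², ΣAX̄ = 355500.00 mm³, ΣAȲ = 309882.75 mm³.
X̄ = 355500.00/7393.14 = 48.09 mm; Ȳ = 309882.75/7393.14 = 41.91 mm.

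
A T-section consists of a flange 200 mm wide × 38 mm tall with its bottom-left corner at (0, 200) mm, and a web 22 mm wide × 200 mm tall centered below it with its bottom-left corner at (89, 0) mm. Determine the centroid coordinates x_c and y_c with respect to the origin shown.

web: A = 22 × 200 = 4400.00, centroid at (100.00, 100.00).
flange: A = 200 × 38 = 7600.00, centroid at (100.00, 219.00).
ΣA = 12000.00 mm², ΣAx_c = 1200000.00 mm³, ΣAy_c = 2104400.00 mm³.
x_c = 1200000.00/12000.00 = 100.00 mm; y_c = 2104400.00/12000.00 = 175.37 mm.

x_c = 100.00 mm, y_c = 175.37 mm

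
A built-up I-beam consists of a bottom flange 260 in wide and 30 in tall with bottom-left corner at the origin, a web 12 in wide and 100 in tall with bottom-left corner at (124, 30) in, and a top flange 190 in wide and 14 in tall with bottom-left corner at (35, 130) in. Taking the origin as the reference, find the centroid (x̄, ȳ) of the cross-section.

x̄ = 130.00 in, ȳ = 49.52 in

bottom flange: A = 260 × 30 = 7800.00, centroid at (130.00, 15.00).
web: A = 12 × 100 = 1200.00, centroid at (130.00, 80.00).
top flange: A = 190 × 14 = 2660.00, centroid at (130.00, 137.00).
ΣA = 11660.00 in², ΣAx̄ = 1515800.00 in³, ΣAȳ = 577420.00 in³.
x̄ = 1515800.00/11660.00 = 130.00 in; ȳ = 577420.00/11660.00 = 49.52 in.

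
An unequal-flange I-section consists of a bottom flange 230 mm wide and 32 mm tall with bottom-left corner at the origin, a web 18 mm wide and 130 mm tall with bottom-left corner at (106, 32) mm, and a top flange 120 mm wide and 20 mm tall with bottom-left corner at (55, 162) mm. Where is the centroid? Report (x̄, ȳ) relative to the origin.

Part | A | x̄ᵢ | ȳᵢ | A·x̄ᵢ | A·ȳᵢ
bottom flange | 7360.00 | 115.00 | 16.00 | 846400.00 | 117760.00
web | 2340.00 | 115.00 | 97.00 | 269100.00 | 226980.00
top flange | 2400.00 | 115.00 | 172.00 | 276000.00 | 412800.00
Σ | 12100.00 |  |  | 1391500.00 | 757540.00
x̄ = 1391500.00 / 12100.00 = 115.00 mm
ȳ = 757540.00 / 12100.00 = 62.61 mm

x̄ = 115.00 mm, ȳ = 62.61 mm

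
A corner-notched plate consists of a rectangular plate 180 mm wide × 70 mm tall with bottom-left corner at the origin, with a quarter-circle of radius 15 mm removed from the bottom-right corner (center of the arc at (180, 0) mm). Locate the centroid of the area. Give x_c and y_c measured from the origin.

x_c = 88.81 mm, y_c = 35.41 mm

plate: A = 180 × 70 = 12600.00, centroid at (90.00, 35.00).
removed quarter-circle: A = −¼π·15² = -176.71, centroid at (173.63, 6.37).
ΣA = 12423.29 mm²
ΣAx_c = (12600.00)(90.00) + (-176.71)(173.63) = 1103316.37 mm³
ΣAy_c = (12600.00)(35.00) + (-176.71)(6.37) = 439875.00 mm³
x_c = 1103316.37 / 12423.29 = 88.81 mm
y_c = 439875.00 / 12423.29 = 35.41 mm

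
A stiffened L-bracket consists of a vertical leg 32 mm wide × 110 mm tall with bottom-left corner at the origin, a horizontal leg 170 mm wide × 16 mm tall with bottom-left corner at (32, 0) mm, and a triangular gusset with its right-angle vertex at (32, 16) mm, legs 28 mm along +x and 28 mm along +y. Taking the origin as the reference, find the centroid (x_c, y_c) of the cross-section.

x_c = 58.92 mm, y_c = 33.97 mm

vertical leg: A = 32 × 110 = 3520.00, centroid at (16.00, 55.00).
horizontal leg: A = 170 × 16 = 2720.00, centroid at (117.00, 8.00).
gusset: A = ½·28·28 = 392.00, centroid at (41.33, 25.33).
ΣA = 6632.00 mm²
ΣAx_c = (3520.00)(16.00) + (2720.00)(117.00) + (392.00)(41.33) = 390762.67 mm³
ΣAy_c = (3520.00)(55.00) + (2720.00)(8.00) + (392.00)(25.33) = 225290.67 mm³
x_c = 390762.67 / 6632.00 = 58.92 mm
y_c = 225290.67 / 6632.00 = 33.97 mm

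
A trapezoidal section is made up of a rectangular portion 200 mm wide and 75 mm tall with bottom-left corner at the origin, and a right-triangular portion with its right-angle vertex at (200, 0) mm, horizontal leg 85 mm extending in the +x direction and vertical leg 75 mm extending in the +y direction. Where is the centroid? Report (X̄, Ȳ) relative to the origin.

rectangular portion: A = 200 × 75 = 15000.00, centroid at (100.00, 37.50).
triangular portion: A = ½·85·75 = 3187.50, centroid at (228.33, 25.00).
ΣA = 18187.50 mm²
ΣAX̄ = (15000.00)(100.00) + (3187.50)(228.33) = 2227812.50 mm³
ΣAȲ = (15000.00)(37.50) + (3187.50)(25.00) = 642187.50 mm³
X̄ = 2227812.50 / 18187.50 = 122.49 mm
Ȳ = 642187.50 / 18187.50 = 35.31 mm

X̄ = 122.49 mm, Ȳ = 35.31 mm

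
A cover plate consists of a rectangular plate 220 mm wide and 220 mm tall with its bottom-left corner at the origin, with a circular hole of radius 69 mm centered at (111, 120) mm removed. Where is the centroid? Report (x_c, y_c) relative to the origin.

Part | A | x̄ᵢ | ȳᵢ | A·x̄ᵢ | A·ȳᵢ
plate | 48400.00 | 110.00 | 110.00 | 5324000.00 | 5324000.00
hole | -14957.12 | 111.00 | 120.00 | -1660240.61 | -1794854.71
Σ | 33442.88 |  |  | 3663759.39 | 3529145.29
x_c = 3663759.39 / 33442.88 = 109.55 mm
y_c = 3529145.29 / 33442.88 = 105.53 mm

x_c = 109.55 mm, y_c = 105.53 mm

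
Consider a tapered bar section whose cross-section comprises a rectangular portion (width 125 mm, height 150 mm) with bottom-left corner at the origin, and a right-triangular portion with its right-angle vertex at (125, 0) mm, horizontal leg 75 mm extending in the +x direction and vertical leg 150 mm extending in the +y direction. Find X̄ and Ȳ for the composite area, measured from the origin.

X̄ = 82.69 mm, Ȳ = 69.23 mm

Part | A | x̄ᵢ | ȳᵢ | A·x̄ᵢ | A·ȳᵢ
rectangular portion | 18750.00 | 62.50 | 75.00 | 1171875.00 | 1406250.00
triangular portion | 5625.00 | 150.00 | 50.00 | 843750.00 | 281250.00
Σ | 24375.00 |  |  | 2015625.00 | 1687500.00
X̄ = 2015625.00 / 24375.00 = 82.69 mm
Ȳ = 1687500.00 / 24375.00 = 69.23 mm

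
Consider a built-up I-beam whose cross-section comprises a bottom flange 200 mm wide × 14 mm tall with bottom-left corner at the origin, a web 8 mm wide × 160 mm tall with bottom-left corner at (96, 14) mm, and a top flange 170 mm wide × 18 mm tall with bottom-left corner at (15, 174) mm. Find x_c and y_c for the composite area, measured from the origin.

x_c = 100.00 mm, y_c = 98.03 mm

bottom flange: A = 200 × 14 = 2800.00, centroid at (100.00, 7.00).
web: A = 8 × 160 = 1280.00, centroid at (100.00, 94.00).
top flange: A = 170 × 18 = 3060.00, centroid at (100.00, 183.00).
ΣA = 7140.00 mm²
ΣAx_c = (2800.00)(100.00) + (1280.00)(100.00) + (3060.00)(100.00) = 714000.00 mm³
ΣAy_c = (2800.00)(7.00) + (1280.00)(94.00) + (3060.00)(183.00) = 699900.00 mm³
x_c = 714000.00 / 7140.00 = 100.00 mm
y_c = 699900.00 / 7140.00 = 98.03 mm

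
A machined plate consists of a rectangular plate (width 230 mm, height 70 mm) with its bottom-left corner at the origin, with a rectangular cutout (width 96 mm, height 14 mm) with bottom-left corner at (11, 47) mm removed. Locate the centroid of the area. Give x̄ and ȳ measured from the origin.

x̄ = 120.10 mm, ȳ = 33.27 mm

plate: A = 230 × 70 = 16100.00, centroid at (115.00, 35.00).
hole: A = −(96 × 14) = -1344.00, centroid at (59.00, 54.00).
ΣA = 14756.00 mm², ΣAx̄ = 1772204.00 mm³, ΣAȳ = 490924.00 mm³.
x̄ = 1772204.00/14756.00 = 120.10 mm; ȳ = 490924.00/14756.00 = 33.27 mm.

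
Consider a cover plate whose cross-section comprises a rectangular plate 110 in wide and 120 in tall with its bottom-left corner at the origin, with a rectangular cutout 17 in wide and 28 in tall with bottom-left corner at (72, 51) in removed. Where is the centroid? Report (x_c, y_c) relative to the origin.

plate: A = 110 × 120 = 13200.00, centroid at (55.00, 60.00).
hole: A = −(17 × 28) = -476.00, centroid at (80.50, 65.00).
ΣA = 12724.00 in²
ΣAx_c = (13200.00)(55.00) + (-476.00)(80.50) = 687682.00 in³
ΣAy_c = (13200.00)(60.00) + (-476.00)(65.00) = 761060.00 in³
x_c = 687682.00 / 12724.00 = 54.05 in
y_c = 761060.00 / 12724.00 = 59.81 in

x_c = 54.05 in, y_c = 59.81 in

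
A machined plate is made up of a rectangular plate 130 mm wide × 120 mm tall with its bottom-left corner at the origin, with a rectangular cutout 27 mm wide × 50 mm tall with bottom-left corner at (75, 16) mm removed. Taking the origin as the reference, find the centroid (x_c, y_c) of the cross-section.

plate: A = 130 × 120 = 15600.00, centroid at (65.00, 60.00).
hole: A = −(27 × 50) = -1350.00, centroid at (88.50, 41.00).
ΣA = 14250.00 mm², ΣAx_c = 894525.00 mm³, ΣAy_c = 880650.00 mm³.
x_c = 894525.00/14250.00 = 62.77 mm; y_c = 880650.00/14250.00 = 61.80 mm.

x_c = 62.77 mm, y_c = 61.80 mm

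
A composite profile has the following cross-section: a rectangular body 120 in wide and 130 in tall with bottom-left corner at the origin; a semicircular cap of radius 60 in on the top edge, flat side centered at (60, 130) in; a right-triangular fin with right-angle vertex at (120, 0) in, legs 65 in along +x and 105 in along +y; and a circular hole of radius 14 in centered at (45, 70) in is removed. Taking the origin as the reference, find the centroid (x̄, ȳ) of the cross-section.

x̄ = 71.97 in, ȳ = 81.89 in

rectangular body: A = 120 × 130 = 15600.00, centroid at (60.00, 65.00).
semicircular top: A = ½π·60² = 5654.87, centroid at (60.00, 155.46).
triangular fin: A = ½·65·105 = 3412.50, centroid at (141.67, 35.00).
hole: A = −π·14² = -615.75, centroid at (45.00, 70.00).
ΣA = 24051.61 in², ΣAx̄ = 1731020.66 in³, ΣAȳ = 1969467.53 in³.
x̄ = 1731020.66/24051.61 = 71.97 in; ȳ = 1969467.53/24051.61 = 81.89 in.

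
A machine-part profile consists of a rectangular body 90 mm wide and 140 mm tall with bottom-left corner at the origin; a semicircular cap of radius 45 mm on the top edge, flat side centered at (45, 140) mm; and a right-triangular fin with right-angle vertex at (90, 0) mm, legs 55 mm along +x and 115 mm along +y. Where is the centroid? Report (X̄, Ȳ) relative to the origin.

rectangular body: A = 90 × 140 = 12600.00, centroid at (45.00, 70.00).
semicircular top: A = ½π·45² = 3180.86, centroid at (45.00, 159.10).
triangular fin: A = ½·55·115 = 3162.50, centroid at (108.33, 38.33).
ΣA = 18943.36 mm²
ΣAX̄ = (12600.00)(45.00) + (3180.86)(45.00) + (3162.50)(108.33) = 1052742.98 mm³
ΣAȲ = (12600.00)(70.00) + (3180.86)(159.10) + (3162.50)(38.33) = 1509299.93 mm³
X̄ = 1052742.98 / 18943.36 = 55.57 mm
Ȳ = 1509299.93 / 18943.36 = 79.67 mm

X̄ = 55.57 mm, Ȳ = 79.67 mm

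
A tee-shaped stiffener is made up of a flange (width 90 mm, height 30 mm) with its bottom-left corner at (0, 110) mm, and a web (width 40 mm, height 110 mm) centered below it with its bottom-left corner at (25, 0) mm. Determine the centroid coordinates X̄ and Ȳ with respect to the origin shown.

web: A = 40 × 110 = 4400.00, centroid at (45.00, 55.00).
flange: A = 90 × 30 = 2700.00, centroid at (45.00, 125.00).
ΣA = 7100.00 mm²
ΣAX̄ = (4400.00)(45.00) + (2700.00)(45.00) = 319500.00 mm³
ΣAȲ = (4400.00)(55.00) + (2700.00)(125.00) = 579500.00 mm³
X̄ = 319500.00 / 7100.00 = 45.00 mm
Ȳ = 579500.00 / 7100.00 = 81.62 mm

X̄ = 45.00 mm, Ȳ = 81.62 mm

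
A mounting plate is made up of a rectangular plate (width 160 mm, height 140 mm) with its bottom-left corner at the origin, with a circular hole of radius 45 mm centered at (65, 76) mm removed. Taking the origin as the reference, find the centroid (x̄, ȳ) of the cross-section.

plate: A = 160 × 140 = 22400.00, centroid at (80.00, 70.00).
hole: A = −π·45² = -6361.73, centroid at (65.00, 76.00).
ΣA = 16038.27 mm²
ΣAx̄ = (22400.00)(80.00) + (-6361.73)(65.00) = 1378487.87 mm³
ΣAȳ = (22400.00)(70.00) + (-6361.73)(76.00) = 1084508.89 mm³
x̄ = 1378487.87 / 16038.27 = 85.95 mm
ȳ = 1084508.89 / 16038.27 = 67.62 mm

x̄ = 85.95 mm, ȳ = 67.62 mm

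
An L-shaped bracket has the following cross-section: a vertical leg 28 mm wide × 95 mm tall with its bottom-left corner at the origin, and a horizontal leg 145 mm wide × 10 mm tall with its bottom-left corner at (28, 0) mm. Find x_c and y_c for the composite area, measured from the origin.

vertical leg: A = 28 × 95 = 2660.00, centroid at (14.00, 47.50).
horizontal leg: A = 145 × 10 = 1450.00, centroid at (100.50, 5.00).
ΣA = 4110.00 mm²
ΣAx_c = (2660.00)(14.00) + (1450.00)(100.50) = 182965.00 mm³
ΣAy_c = (2660.00)(47.50) + (1450.00)(5.00) = 133600.00 mm³
x_c = 182965.00 / 4110.00 = 44.52 mm
y_c = 133600.00 / 4110.00 = 32.51 mm

x_c = 44.52 mm, y_c = 32.51 mm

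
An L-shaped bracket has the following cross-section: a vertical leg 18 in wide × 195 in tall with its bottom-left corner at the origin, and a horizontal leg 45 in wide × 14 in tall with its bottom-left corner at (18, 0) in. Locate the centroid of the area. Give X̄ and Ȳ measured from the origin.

vertical leg: A = 18 × 195 = 3510.00, centroid at (9.00, 97.50).
horizontal leg: A = 45 × 14 = 630.00, centroid at (40.50, 7.00).
ΣA = 4140.00 in²
ΣAX̄ = (3510.00)(9.00) + (630.00)(40.50) = 57105.00 in³
ΣAȲ = (3510.00)(97.50) + (630.00)(7.00) = 346635.00 in³
X̄ = 57105.00 / 4140.00 = 13.79 in
Ȳ = 346635.00 / 4140.00 = 83.73 in

X̄ = 13.79 in, Ȳ = 83.73 in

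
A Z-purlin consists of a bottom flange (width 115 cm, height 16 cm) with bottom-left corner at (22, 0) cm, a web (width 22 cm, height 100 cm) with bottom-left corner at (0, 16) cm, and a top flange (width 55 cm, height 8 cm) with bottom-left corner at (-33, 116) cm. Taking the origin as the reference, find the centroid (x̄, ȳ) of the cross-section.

x̄ = 37.51 cm, ȳ = 47.48 cm

bottom flange: A = 115 × 16 = 1840.00, centroid at (79.50, 8.00).
web: A = 22 × 100 = 2200.00, centroid at (11.00, 66.00).
top flange: A = 55 × 8 = 440.00, centroid at (-5.50, 120.00).
ΣA = 4480.00 cm², ΣAx̄ = 168060.00 cm³, ΣAȳ = 212720.00 cm³.
x̄ = 168060.00/4480.00 = 37.51 cm; ȳ = 212720.00/4480.00 = 47.48 cm.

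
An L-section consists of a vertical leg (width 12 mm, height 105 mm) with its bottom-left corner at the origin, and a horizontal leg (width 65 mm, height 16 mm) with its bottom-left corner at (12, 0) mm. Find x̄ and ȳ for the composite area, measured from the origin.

vertical leg: A = 12 × 105 = 1260.00, centroid at (6.00, 52.50).
horizontal leg: A = 65 × 16 = 1040.00, centroid at (44.50, 8.00).
ΣA = 2300.00 mm², ΣAx̄ = 53840.00 mm³, ΣAȳ = 74470.00 mm³.
x̄ = 53840.00/2300.00 = 23.41 mm; ȳ = 74470.00/2300.00 = 32.38 mm.

x̄ = 23.41 mm, ȳ = 32.38 mm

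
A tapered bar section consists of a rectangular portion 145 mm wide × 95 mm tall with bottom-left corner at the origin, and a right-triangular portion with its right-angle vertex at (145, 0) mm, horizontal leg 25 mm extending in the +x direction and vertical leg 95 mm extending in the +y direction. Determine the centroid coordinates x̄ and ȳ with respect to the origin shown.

x̄ = 78.92 mm, ȳ = 46.24 mm

rectangular portion: A = 145 × 95 = 13775.00, centroid at (72.50, 47.50).
triangular portion: A = ½·25·95 = 1187.50, centroid at (153.33, 31.67).
ΣA = 14962.50 mm², ΣAx̄ = 1180770.83 mm³, ΣAȳ = 691916.67 mm³.
x̄ = 1180770.83/14962.50 = 78.92 mm; ȳ = 691916.67/14962.50 = 46.24 mm.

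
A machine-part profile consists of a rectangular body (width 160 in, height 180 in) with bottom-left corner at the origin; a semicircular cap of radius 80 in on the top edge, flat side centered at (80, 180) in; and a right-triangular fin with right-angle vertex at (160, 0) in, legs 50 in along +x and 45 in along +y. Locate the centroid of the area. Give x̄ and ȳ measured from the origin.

x̄ = 82.72 in, ȳ = 119.06 in

rectangular body: A = 160 × 180 = 28800.00, centroid at (80.00, 90.00).
semicircular top: A = ½π·80² = 10053.10, centroid at (80.00, 213.95).
triangular fin: A = ½·50·45 = 1125.00, centroid at (176.67, 15.00).
ΣA = 39978.10 in²
ΣAx̄ = (28800.00)(80.00) + (10053.10)(80.00) + (1125.00)(176.67) = 3306997.72 in³
ΣAȳ = (28800.00)(90.00) + (10053.10)(213.95) + (1125.00)(15.00) = 4759765.70 in³
x̄ = 3306997.72 / 39978.10 = 82.72 in
ȳ = 4759765.70 / 39978.10 = 119.06 in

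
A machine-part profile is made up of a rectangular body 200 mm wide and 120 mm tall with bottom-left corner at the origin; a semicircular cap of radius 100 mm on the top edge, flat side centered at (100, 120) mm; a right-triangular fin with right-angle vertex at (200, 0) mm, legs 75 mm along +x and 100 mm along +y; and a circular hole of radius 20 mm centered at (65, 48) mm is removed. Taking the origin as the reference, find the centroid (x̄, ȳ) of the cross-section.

rectangular body: A = 200 × 120 = 24000.00, centroid at (100.00, 60.00).
semicircular top: A = ½π·100² = 15707.96, centroid at (100.00, 162.44).
triangular fin: A = ½·75·100 = 3750.00, centroid at (225.00, 33.33).
hole: A = −π·20² = -1256.64, centroid at (65.00, 48.00).
ΣA = 42201.33 mm², ΣAx̄ = 4732864.92 mm³, ΣAȳ = 4056303.68 mm³.
x̄ = 4732864.92/42201.33 = 112.15 mm; ȳ = 4056303.68/42201.33 = 96.12 mm.

x̄ = 112.15 mm, ȳ = 96.12 mm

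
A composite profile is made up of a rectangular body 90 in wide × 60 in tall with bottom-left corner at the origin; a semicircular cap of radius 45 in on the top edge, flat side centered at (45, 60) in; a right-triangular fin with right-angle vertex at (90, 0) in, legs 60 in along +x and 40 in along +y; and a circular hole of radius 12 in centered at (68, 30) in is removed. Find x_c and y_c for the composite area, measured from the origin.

x_c = 52.25 in, y_c = 44.60 in

rectangular body: A = 90 × 60 = 5400.00, centroid at (45.00, 30.00).
semicircular top: A = ½π·45² = 3180.86, centroid at (45.00, 79.10).
triangular fin: A = ½·60·40 = 1200.00, centroid at (110.00, 13.33).
hole: A = −π·12² = -452.39, centroid at (68.00, 30.00).
ΣA = 9328.47 in², ΣAx_c = 487376.34 in³, ΣAy_c = 416030.07 in³.
x_c = 487376.34/9328.47 = 52.25 in; y_c = 416030.07/9328.47 = 44.60 in.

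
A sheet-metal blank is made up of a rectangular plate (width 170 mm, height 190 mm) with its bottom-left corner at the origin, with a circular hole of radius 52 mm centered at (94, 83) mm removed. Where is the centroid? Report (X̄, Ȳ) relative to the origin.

plate: A = 170 × 190 = 32300.00, centroid at (85.00, 95.00).
hole: A = −π·52² = -8494.87, centroid at (94.00, 83.00).
ΣA = 23805.13 mm²
ΣAX̄ = (32300.00)(85.00) + (-8494.87)(94.00) = 1946982.55 mm³
ΣAȲ = (32300.00)(95.00) + (-8494.87)(83.00) = 2363426.08 mm³
X̄ = 1946982.55 / 23805.13 = 81.79 mm
Ȳ = 2363426.08 / 23805.13 = 99.28 mm

X̄ = 81.79 mm, Ȳ = 99.28 mm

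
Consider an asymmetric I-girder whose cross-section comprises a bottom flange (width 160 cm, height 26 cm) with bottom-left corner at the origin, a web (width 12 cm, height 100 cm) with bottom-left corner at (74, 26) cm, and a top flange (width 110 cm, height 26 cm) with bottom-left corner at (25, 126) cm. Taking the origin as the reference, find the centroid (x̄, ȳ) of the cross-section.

x̄ = 80.00 cm, ȳ = 66.04 cm

bottom flange: A = 160 × 26 = 4160.00, centroid at (80.00, 13.00).
web: A = 12 × 100 = 1200.00, centroid at (80.00, 76.00).
top flange: A = 110 × 26 = 2860.00, centroid at (80.00, 139.00).
ΣA = 8220.00 cm²
ΣAx̄ = (4160.00)(80.00) + (1200.00)(80.00) + (2860.00)(80.00) = 657600.00 cm³
ΣAȳ = (4160.00)(13.00) + (1200.00)(76.00) + (2860.00)(139.00) = 542820.00 cm³
x̄ = 657600.00 / 8220.00 = 80.00 cm
ȳ = 542820.00 / 8220.00 = 66.04 cm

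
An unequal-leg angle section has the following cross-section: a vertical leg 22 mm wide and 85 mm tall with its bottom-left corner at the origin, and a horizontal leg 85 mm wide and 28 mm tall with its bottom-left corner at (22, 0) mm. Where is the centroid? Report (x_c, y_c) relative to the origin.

vertical leg: A = 22 × 85 = 1870.00, centroid at (11.00, 42.50).
horizontal leg: A = 85 × 28 = 2380.00, centroid at (64.50, 14.00).
ΣA = 4250.00 mm², ΣAx_c = 174080.00 mm³, ΣAy_c = 112795.00 mm³.
x_c = 174080.00/4250.00 = 40.96 mm; y_c = 112795.00/4250.00 = 26.54 mm.

x_c = 40.96 mm, y_c = 26.54 mm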